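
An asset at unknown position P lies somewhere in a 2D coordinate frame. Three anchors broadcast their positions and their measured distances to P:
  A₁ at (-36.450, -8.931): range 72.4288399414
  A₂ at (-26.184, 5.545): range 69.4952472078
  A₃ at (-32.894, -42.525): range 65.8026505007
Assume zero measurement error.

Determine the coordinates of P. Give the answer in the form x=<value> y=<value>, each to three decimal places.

eq1: (x + 36.450)² + (y + 8.931)² = 72.4288399414²
eq2: (x + 26.184)² + (y − 5.545)² = 69.4952472078²
eq3: (x + 32.894)² + (y + 42.525)² = 65.8026505007²
eq1−eq2, eq1−eq3 (x²,y² cancel):
  20.532·x + 28.952·y = -275.668909
  7.112·x − 67.188·y = 2397.973642
det = 20.532·-67.188 − 28.952·7.112 = -1585.410640
x = (-275.668909·-67.188 − 28.952·2397.973642) / -1585.410640 = 32.108079
y = (20.532·2397.973642 − -275.668909·7.112) / -1585.410640 = -32.291793

x=32.108 y=-32.292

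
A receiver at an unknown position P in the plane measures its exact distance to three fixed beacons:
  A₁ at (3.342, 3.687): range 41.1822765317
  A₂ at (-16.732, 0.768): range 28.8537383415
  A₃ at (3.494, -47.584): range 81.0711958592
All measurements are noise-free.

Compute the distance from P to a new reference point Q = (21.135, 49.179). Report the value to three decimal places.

57.793

eq1: (x − 3.342)² + (y − 3.687)² = 41.1822765317²
eq2: (x + 16.732)² + (y − 0.768)² = 28.8537383415²
eq3: (x − 3.494)² + (y + 47.584)² = 81.0711958592²
eq3−eq1, eq3−eq2 (x²,y² cancel):
  -0.304·x + 102.542·y = 2624.876739
  -40.452·x + 96.704·y = 3744.105138
det = -0.304·96.704 − 102.542·-40.452 = 4118.630968
x = (2624.876739·96.704 − 102.542·3744.105138) / 4118.630968 = -31.586212
y = (-0.304·3744.105138 − 2624.876739·-40.452) / 4118.630968 = 25.504423
|P − Q| = √((-31.586212 − 21.135)² + (25.504423 − 49.179)²) = 57.792835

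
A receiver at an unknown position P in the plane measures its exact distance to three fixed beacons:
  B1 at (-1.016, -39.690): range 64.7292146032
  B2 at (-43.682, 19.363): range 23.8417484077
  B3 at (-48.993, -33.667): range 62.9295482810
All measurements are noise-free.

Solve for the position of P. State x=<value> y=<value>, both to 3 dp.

x=-20.008 y=22.190

eq1: (x + 1.016)² + (y + 39.690)² = 64.7292146032²
eq2: (x + 43.682)² + (y − 19.363)² = 23.8417484077²
eq3: (x + 48.993)² + (y + 33.667)² = 62.9295482810²
eq3−eq2, eq3−eq1 (x²,y² cancel):
  10.622·x + 106.060·y = 2140.961035
  95.954·x − 12.046·y = -2187.195758
det = 10.622·-12.046 − 106.060·95.954 = -10304.833852
x = (2140.961035·-12.046 − 106.060·-2187.195758) / -10304.833852 = -20.008471
y = (10.622·-2187.195758 − 2140.961035·95.954) / -10304.833852 = 22.190185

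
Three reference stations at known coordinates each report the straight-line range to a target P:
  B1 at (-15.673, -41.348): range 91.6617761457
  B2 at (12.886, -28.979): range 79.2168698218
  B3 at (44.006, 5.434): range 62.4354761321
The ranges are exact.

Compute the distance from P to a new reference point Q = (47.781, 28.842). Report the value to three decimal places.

eq1: (x + 15.673)² + (y + 41.348)² = 91.6617761457²
eq2: (x − 12.886)² + (y + 28.979)² = 79.2168698218²
eq3: (x − 44.006)² + (y − 5.434)² = 62.4354761321²
eq2−eq1, eq2−eq3 (x²,y² cancel):
  -57.118·x − 24.738·y = -1177.100146
  62.240·x + 68.826·y = 3337.348740
det = -57.118·68.826 − -24.738·62.240 = -2391.510348
x = (-1177.100146·68.826 − -24.738·3337.348740) / -2391.510348 = -0.645717
y = (-57.118·3337.348740 − -1177.100146·62.240) / -2391.510348 = 49.073579
|P − Q| = √((-0.645717 − 47.781)² + (49.073579 − 28.842)²) = 52.482985

52.483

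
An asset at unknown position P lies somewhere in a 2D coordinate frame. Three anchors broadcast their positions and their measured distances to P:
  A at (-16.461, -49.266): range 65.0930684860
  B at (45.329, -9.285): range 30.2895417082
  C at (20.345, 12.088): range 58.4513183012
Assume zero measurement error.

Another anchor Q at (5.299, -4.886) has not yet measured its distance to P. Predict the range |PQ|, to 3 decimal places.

eq1: (x + 16.461)² + (y + 49.266)² = 65.0930684860²
eq2: (x − 45.329)² + (y + 9.285)² = 30.2895417082²
eq3: (x − 20.345)² + (y − 12.088)² = 58.4513183012²
eq1−eq3, eq1−eq2 (x²,y² cancel):
  73.612·x + 122.708·y = -1317.513554
  123.580·x + 79.962·y = 2762.477417
det = 73.612·79.962 − 122.708·123.580 = -9278.091896
x = (-1317.513554·79.962 − 122.708·2762.477417) / -9278.091896 = 47.890138
y = (73.612·2762.477417 − -1317.513554·123.580) / -9278.091896 = -39.466069
|P − Q| = √((47.890138 − 5.299)² + (-39.466069 − -4.886)²) = 54.861518

54.862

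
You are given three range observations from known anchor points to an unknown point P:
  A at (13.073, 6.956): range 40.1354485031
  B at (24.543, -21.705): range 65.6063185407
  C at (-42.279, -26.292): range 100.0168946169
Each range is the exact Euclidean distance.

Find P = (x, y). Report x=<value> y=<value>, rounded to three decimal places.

eq1: (x − 13.073)² + (y − 6.956)² = 40.1354485031²
eq2: (x − 24.543)² + (y + 21.705)² = 65.6063185407²
eq3: (x + 42.279)² + (y + 26.292)² = 100.0168946169²
eq2−eq1, eq2−eq3 (x²,y² cancel):
  -22.940·x + 57.322·y = 1839.158197
  -133.644·x − 9.174·y = -4293.872945
det = -22.940·-9.174 − 57.322·-133.644 = 7871.192928
x = (1839.158197·-9.174 − 57.322·-4293.872945) / 7871.192928 = 29.126582
y = (-22.940·-4293.872945 − 1839.158197·-133.644) / 7871.192928 = 43.741007

x=29.127 y=43.741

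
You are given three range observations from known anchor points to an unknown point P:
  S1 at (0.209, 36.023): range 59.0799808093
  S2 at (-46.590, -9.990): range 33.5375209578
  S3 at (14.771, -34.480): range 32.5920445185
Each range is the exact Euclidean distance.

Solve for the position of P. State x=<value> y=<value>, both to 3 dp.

x=-14.940 y=-21.082

eq1: (x − 0.209)² + (y − 36.023)² = 59.0799808093²
eq2: (x + 46.590)² + (y + 9.990)² = 33.5375209578²
eq3: (x − 14.771)² + (y + 34.480)² = 32.5920445185²
eq2−eq3, eq2−eq1 (x²,y² cancel):
  122.722·x − 48.980·y = -800.851413
  93.598·x + 92.026·y = -3338.406810
det = 122.722·92.026 − -48.980·93.598 = 15878.044812
x = (-800.851413·92.026 − -48.980·-3338.406810) / 15878.044812 = -14.939769
y = (122.722·-3338.406810 − -800.851413·93.598) / 15878.044812 = -21.081807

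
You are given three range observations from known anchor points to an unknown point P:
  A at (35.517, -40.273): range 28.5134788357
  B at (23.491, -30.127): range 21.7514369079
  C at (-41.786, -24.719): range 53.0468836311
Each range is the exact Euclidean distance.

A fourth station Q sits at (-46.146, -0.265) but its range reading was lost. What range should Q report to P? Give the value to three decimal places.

eq1: (x − 35.517)² + (y + 40.273)² = 28.5134788357²
eq2: (x − 23.491)² + (y + 30.127)² = 21.7514369079²
eq3: (x + 41.786)² + (y + 24.719)² = 53.0468836311²
eq1−eq2, eq1−eq3 (x²,y² cancel):
  -24.052·x + 20.292·y = -1084.015140
  -154.606·x + 31.108·y = -2527.226449
det = -24.052·31.108 − 20.292·-154.606 = 2389.055336
x = (-1084.015140·31.108 − 20.292·-2527.226449) / 2389.055336 = 7.350577
y = (-24.052·-2527.226449 − -1084.015140·-154.606) / 2389.055336 = -44.708213
|P − Q| = √((7.350577 − -46.146)² + (-44.708213 − -0.265)²) = 69.549141

69.549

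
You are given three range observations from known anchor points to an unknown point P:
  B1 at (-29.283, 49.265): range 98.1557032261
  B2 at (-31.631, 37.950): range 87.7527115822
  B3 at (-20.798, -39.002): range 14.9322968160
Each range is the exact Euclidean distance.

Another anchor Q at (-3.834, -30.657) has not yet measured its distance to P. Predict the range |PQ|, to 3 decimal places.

16.391

eq1: (x + 29.283)² + (y − 49.265)² = 98.1557032261²
eq2: (x + 31.631)² + (y − 37.950)² = 87.7527115822²
eq3: (x + 20.798)² + (y + 39.002)² = 14.9322968160²
eq3−eq2, eq3−eq1 (x²,y² cancel):
  -21.666·x + 153.904·y = -6990.555049
  -16.970·x + 176.534·y = -8080.747082
det = -21.666·176.534 − 153.904·-16.970 = -1213.034764
x = (-6990.555049·176.534 − 153.904·-8080.747082) / -1213.034764 = -7.904682
y = (-21.666·-8080.747082 − -6990.555049·-16.970) / -1213.034764 = -46.534319
|P − Q| = √((-7.904682 − -3.834)² + (-46.534319 − -30.657)²) = 16.390843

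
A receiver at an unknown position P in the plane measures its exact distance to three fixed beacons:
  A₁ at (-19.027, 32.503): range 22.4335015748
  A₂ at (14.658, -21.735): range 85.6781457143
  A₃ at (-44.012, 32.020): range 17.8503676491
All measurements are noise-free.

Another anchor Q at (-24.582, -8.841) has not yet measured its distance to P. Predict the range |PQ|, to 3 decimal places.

57.605

eq1: (x + 19.027)² + (y − 32.503)² = 22.4335015748²
eq2: (x − 14.658)² + (y + 21.735)² = 85.6781457143²
eq3: (x + 44.012)² + (y − 32.020)² = 17.8503676491²
eq2−eq1, eq2−eq3 (x²,y² cancel):
  -67.370·x + 108.476·y = 7568.687209
  -117.340·x + 107.510·y = 9297.178383
det = -67.370·107.510 − 108.476·-117.340 = 5485.625140
x = (7568.687209·107.510 − 108.476·9297.178383) / 5485.625140 = -35.513028
y = (-67.370·9297.178383 − 7568.687209·-117.340) / 5485.625140 = 47.717232
|P − Q| = √((-35.513028 − -24.582)² + (47.717232 − -8.841)²) = 57.604870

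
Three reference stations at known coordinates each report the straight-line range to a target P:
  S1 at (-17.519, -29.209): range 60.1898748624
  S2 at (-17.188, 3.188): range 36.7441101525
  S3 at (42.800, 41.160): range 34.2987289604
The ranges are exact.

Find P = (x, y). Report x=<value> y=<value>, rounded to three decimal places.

x=14.529 y=21.739

eq1: (x + 17.519)² + (y + 29.209)² = 60.1898748624²
eq2: (x + 17.188)² + (y − 3.188)² = 36.7441101525²
eq3: (x − 42.800)² + (y − 41.160)² = 34.2987289604²
eq3−eq2, eq3−eq1 (x²,y² cancel):
  -119.976·x − 75.944·y = -3394.121735
  -120.638·x − 140.738·y = -4812.322786
det = -119.976·-140.738 − -75.944·-120.638 = 7723.450016
x = (-3394.121735·-140.738 − -75.944·-4812.322786) / 7723.450016 = 14.529111
y = (-119.976·-4812.322786 − -3394.121735·-120.638) / 7723.450016 = 21.739401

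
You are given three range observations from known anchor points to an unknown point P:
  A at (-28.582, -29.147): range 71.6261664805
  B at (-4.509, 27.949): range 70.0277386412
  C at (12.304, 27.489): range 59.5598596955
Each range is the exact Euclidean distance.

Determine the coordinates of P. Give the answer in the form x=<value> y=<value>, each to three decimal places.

eq1: (x + 28.582)² + (y + 29.147)² = 71.6261664805²
eq2: (x + 4.509)² + (y − 27.949)² = 70.0277386412²
eq3: (x − 12.304)² + (y − 27.489)² = 59.5598596955²
eq2−eq1, eq2−eq3 (x²,y² cancel):
  -48.146·x − 114.192·y = 638.577106
  33.626·x − 0.920·y = 1462.063147
det = -48.146·-0.920 − -114.192·33.626 = 3884.114512
x = (638.577106·-0.920 − -114.192·1462.063147) / 3884.114512 = 42.833038
y = (-48.146·1462.063147 − 638.577106·33.626) / 3884.114512 = -23.651539

x=42.833 y=-23.652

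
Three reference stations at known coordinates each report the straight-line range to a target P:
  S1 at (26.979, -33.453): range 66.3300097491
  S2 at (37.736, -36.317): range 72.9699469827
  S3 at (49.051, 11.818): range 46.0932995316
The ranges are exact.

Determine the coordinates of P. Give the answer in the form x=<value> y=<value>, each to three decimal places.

x=6.548 y=29.652

eq1: (x − 26.979)² + (y + 33.453)² = 66.3300097491²
eq2: (x − 37.736)² + (y + 36.317)² = 72.9699469827²
eq3: (x − 49.051)² + (y − 11.818)² = 46.0932995316²
eq1−eq3, eq1−eq2 (x²,y² cancel):
  44.144·x + 90.542·y = 2973.774007
  21.514·x − 5.728·y = -28.982434
det = 44.144·-5.728 − 90.542·21.514 = -2200.777420
x = (2973.774007·-5.728 − 90.542·-28.982434) / -2200.777420 = 6.547527
y = (44.144·-28.982434 − 2973.774007·21.514) / -2200.777420 = 29.651874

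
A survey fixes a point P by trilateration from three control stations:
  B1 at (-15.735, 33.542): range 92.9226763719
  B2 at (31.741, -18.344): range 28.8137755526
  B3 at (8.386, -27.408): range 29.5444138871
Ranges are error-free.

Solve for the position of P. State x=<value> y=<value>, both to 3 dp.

x=30.388 y=-47.126

eq1: (x + 15.735)² + (y − 33.542)² = 92.9226763719²
eq2: (x − 31.741)² + (y + 18.344)² = 28.8137755526²
eq3: (x − 8.386)² + (y + 27.408)² = 29.5444138871²
eq3−eq2, eq3−eq1 (x²,y² cancel):
  46.710·x + 18.128·y = 565.108687
  -48.242·x + 121.900·y = -7210.618863
det = 46.710·121.900 − 18.128·-48.242 = 6568.479976
x = (565.108687·121.900 − 18.128·-7210.618863) / 6568.479976 = 30.387677
y = (46.710·-7210.618863 − 565.108687·-48.242) / 6568.479976 = -47.125977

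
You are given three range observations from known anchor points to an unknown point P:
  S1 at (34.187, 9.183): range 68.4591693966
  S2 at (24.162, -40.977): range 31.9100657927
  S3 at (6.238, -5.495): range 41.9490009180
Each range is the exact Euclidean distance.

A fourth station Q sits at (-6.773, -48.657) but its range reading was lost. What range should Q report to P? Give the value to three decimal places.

3.587

eq1: (x − 34.187)² + (y − 9.183)² = 68.4591693966²
eq2: (x − 24.162)² + (y + 40.977)² = 31.9100657927²
eq3: (x − 6.238)² + (y + 5.495)² = 41.9490009180²
eq2−eq3, eq2−eq1 (x²,y² cancel):
  -35.848·x + 70.964·y = -2935.275483
  20.050·x + 100.320·y = -4678.243891
det = -35.848·100.320 − 70.964·20.050 = -5019.099560
x = (-2935.275483·100.320 − 70.964·-4678.243891) / -5019.099560 = -7.475457
y = (-35.848·-4678.243891 − -2935.275483·20.050) / -5019.099560 = -45.139164
|P − Q| = √((-7.475457 − -6.773)² + (-45.139164 − -48.657)²) = 3.587285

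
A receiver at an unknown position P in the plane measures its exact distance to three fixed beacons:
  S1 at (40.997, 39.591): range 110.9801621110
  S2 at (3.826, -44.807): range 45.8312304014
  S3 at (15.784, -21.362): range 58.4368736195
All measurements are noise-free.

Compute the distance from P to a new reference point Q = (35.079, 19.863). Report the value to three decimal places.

eq1: (x − 40.997)² + (y − 39.591)² = 110.9801621110²
eq2: (x − 3.826)² + (y + 44.807)² = 45.8312304014²
eq3: (x − 15.784)² + (y + 21.362)² = 58.4368736195²
eq3−eq2, eq3−eq1 (x²,y² cancel):
  -23.916·x − 46.890·y = 2631.202343
  50.426·x + 121.906·y = -6358.996594
det = -23.916·121.906 − -46.890·50.426 = -551.028756
x = (2631.202343·121.906 − -46.890·-6358.996594) / -551.028756 = -40.988791
y = (-23.916·-6358.996594 − 2631.202343·50.426) / -551.028756 = -35.208241
|P − Q| = √((-40.988791 − 35.079)² + (-35.208241 − 19.863)²) = 93.910332

93.910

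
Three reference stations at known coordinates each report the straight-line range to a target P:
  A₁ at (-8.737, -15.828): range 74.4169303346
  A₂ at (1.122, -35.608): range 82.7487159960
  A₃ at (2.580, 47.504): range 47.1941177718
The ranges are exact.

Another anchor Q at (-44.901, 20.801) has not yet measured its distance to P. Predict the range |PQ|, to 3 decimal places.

eq1: (x + 8.737)² + (y + 15.828)² = 74.4169303346²
eq2: (x − 1.122)² + (y + 35.608)² = 82.7487159960²
eq3: (x − 2.580)² + (y − 47.504)² = 47.1941177718²
eq1−eq3, eq1−eq2 (x²,y² cancel):
  22.634·x + 126.664·y = 5247.020431
  19.718·x − 39.560·y = -367.142684
det = 22.634·-39.560 − 126.664·19.718 = -3392.961792
x = (5247.020431·-39.560 − 126.664·-367.142684) / -3392.961792 = 47.471318
y = (22.634·-367.142684 − 5247.020431·19.718) / -3392.961792 = 32.941914
|P − Q| = √((47.471318 − -44.901)² + (32.941914 − 20.801)²) = 93.166769

93.167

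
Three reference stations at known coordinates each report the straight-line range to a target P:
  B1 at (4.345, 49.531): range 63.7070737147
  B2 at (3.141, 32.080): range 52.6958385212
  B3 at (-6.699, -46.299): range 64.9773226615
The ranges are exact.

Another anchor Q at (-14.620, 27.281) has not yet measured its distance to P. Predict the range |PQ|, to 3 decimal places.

35.003

eq1: (x − 4.345)² + (y − 49.531)² = 63.7070737147²
eq2: (x − 3.141)² + (y − 32.080)² = 52.6958385212²
eq3: (x + 6.699)² + (y + 46.299)² = 64.9773226615²
eq3−eq1, eq3−eq2 (x²,y² cancel):
  22.088·x + 191.660·y = 447.186203
  19.680·x + 156.758·y = 295.719342
det = 22.088·156.758 − 191.660·19.680 = -309.398096
x = (447.186203·156.758 − 191.660·295.719342) / -309.398096 = -43.382445
y = (22.088·295.719342 − 447.186203·19.680) / -309.398096 = 7.332869
|P − Q| = √((-43.382445 − -14.620)² + (7.332869 − 27.281)²) = 35.002945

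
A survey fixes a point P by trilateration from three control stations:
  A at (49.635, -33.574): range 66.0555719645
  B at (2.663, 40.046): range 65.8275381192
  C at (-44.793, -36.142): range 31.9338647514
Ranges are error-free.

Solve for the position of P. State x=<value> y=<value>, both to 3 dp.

x=-15.600 y=-23.197

eq1: (x − 49.635)² + (y + 33.574)² = 66.0555719645²
eq2: (x − 2.663)² + (y − 40.046)² = 65.8275381192²
eq3: (x + 44.793)² + (y + 36.142)² = 31.9338647514²
eq1−eq2, eq1−eq3 (x²,y² cancel):
  -93.944·x + 147.240·y = -1949.999203
  -188.856·x − 5.136·y = 3065.377182
det = -93.944·-5.136 − 147.240·-188.856 = 28289.653824
x = (-1949.999203·-5.136 − 147.240·3065.377182) / 28289.653824 = -15.600436
y = (-93.944·3065.377182 − -1949.999203·-188.856) / 28289.653824 = -23.197274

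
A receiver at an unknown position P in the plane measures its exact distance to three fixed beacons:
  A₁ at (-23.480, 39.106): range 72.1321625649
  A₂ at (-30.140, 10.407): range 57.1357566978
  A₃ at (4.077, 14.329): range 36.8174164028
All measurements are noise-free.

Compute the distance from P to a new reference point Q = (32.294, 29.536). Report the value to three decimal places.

eq1: (x + 23.480)² + (y − 39.106)² = 72.1321625649²
eq2: (x + 30.140)² + (y − 10.407)² = 57.1357566978²
eq3: (x − 4.077)² + (y − 14.329)² = 36.8174164028²
eq3−eq1, eq3−eq2 (x²,y² cancel):
  -55.114·x + 49.554·y = -1988.879260
  -68.434·x − 7.844·y = -1114.189464
det = -55.114·-7.844 − 49.554·-68.434 = 3823.492652
x = (-1988.879260·-7.844 − 49.554·-1114.189464) / 3823.492652 = 18.520583
y = (-55.114·-1114.189464 − -1988.879260·-68.434) / 3823.492652 = -19.536987
|P − Q| = √((18.520583 − 32.294)² + (-19.536987 − 29.536)²) = 50.969256

50.969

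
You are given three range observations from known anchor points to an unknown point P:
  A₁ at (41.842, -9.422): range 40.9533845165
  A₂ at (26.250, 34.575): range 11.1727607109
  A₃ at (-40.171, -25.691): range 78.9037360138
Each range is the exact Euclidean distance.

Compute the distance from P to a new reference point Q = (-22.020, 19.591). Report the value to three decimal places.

eq1: (x − 41.842)² + (y + 9.422)² = 40.9533845165²
eq2: (x − 26.250)² + (y − 34.575)² = 11.1727607109²
eq3: (x + 40.171)² + (y + 25.691)² = 78.9037360138²
eq1−eq3, eq1−eq2 (x²,y² cancel):
  -164.026·x − 32.538·y = -4114.410180
  -31.184·x + 87.994·y = 1597.315198
det = -164.026·87.994 − -32.538·-31.184 = -15447.968836
x = (-4114.410180·87.994 − -32.538·1597.315198) / -15447.968836 = 20.071892
y = (-164.026·1597.315198 − -4114.410180·-31.184) / -15447.968836 = 25.265781
|P − Q| = √((20.071892 − -22.020)² + (25.265781 − 19.591)²) = 42.472703

42.473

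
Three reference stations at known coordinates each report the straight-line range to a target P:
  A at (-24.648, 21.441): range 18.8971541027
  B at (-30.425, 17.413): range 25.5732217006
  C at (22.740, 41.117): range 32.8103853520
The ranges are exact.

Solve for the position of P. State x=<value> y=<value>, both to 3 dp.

eq1: (x + 24.648)² + (y − 21.441)² = 18.8971541027²
eq2: (x + 30.425)² + (y − 17.413)² = 25.5732217006²
eq3: (x − 22.740)² + (y − 41.117)² = 32.8103853520²
eq2−eq1, eq2−eq3 (x²,y² cancel):
  11.554·x + 8.056·y = 135.234426
  106.330·x + 47.408·y = 556.290376
det = 11.554·47.408 − 8.056·106.330 = -308.842448
x = (135.234426·47.408 − 8.056·556.290376) / -308.842448 = -6.248229
y = (11.554·556.290376 − 135.234426·106.330) / -308.842448 = 25.748072

x=-6.248 y=25.748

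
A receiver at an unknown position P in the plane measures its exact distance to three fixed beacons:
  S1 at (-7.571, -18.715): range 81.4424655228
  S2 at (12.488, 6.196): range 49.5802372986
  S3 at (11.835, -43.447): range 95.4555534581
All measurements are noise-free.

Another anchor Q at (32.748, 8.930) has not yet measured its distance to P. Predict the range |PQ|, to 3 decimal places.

eq1: (x + 7.571)² + (y + 18.715)² = 81.4424655228²
eq2: (x − 12.488)² + (y − 6.196)² = 49.5802372986²
eq3: (x − 11.835)² + (y + 43.447)² = 95.4555534581²
eq3−eq2, eq3−eq1 (x²,y² cancel):
  1.306·x + 99.286·y = 4820.194281
  -38.812·x + 49.464·y = 858.749728
det = 1.306·49.464 − 99.286·-38.812 = 3918.088216
x = (4820.194281·49.464 − 99.286·858.749728) / 3918.088216 = 39.091581
y = (1.306·858.749728 − 4820.194281·-38.812) / 3918.088216 = 48.034372
|P − Q| = √((39.091581 − 32.748)² + (48.034372 − 8.930)²) = 39.615564

39.616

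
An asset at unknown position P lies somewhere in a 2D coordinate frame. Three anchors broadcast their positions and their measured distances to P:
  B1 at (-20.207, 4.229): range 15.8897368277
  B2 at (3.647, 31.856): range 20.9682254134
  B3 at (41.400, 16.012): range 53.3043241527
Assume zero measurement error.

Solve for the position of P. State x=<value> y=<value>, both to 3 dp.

x=-11.876 y=17.759

eq1: (x + 20.207)² + (y − 4.229)² = 15.8897368277²
eq2: (x − 3.647)² + (y − 31.856)² = 20.9682254134²
eq3: (x − 41.400)² + (y − 16.012)² = 53.3043241527²
eq2−eq1, eq2−eq3 (x²,y² cancel):
  -47.708·x − 55.254·y = -414.715314
  75.506·x − 31.688·y = -1459.445697
det = -47.708·-31.688 − -55.254·75.506 = 5683.779628
x = (-414.715314·-31.688 − -55.254·-1459.445697) / 5683.779628 = -11.875674
y = (-47.708·-1459.445697 − -414.715314·75.506) / 5683.779628 = 17.759438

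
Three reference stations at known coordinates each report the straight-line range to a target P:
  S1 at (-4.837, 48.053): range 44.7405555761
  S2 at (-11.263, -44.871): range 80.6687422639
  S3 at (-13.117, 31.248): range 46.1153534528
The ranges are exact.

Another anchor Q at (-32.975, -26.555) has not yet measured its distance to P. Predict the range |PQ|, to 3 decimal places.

81.954

eq1: (x + 4.837)² + (y − 48.053)² = 44.7405555761²
eq2: (x + 11.263)² + (y + 44.871)² = 80.6687422639²
eq3: (x + 13.117)² + (y − 31.248)² = 46.1153534528²
eq1−eq2, eq1−eq3 (x²,y² cancel):
  -12.852·x − 185.848·y = -4697.954233
  -16.560·x − 33.610·y = -1308.902696
det = -12.852·-33.610 − -185.848·-16.560 = -2645.687160
x = (-4697.954233·-33.610 − -185.848·-1308.902696) / -2645.687160 = 32.263341
y = (-12.852·-1308.902696 − -4697.954233·-16.560) / -2645.687160 = 23.047360
|P − Q| = √((32.263341 − -32.975)² + (23.047360 − -26.555)²) = 81.953860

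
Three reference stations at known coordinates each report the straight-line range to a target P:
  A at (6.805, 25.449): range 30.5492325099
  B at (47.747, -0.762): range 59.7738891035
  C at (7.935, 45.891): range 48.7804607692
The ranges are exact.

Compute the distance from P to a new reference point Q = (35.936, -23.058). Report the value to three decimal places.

eq1: (x − 6.805)² + (y − 25.449)² = 30.5492325099²
eq2: (x − 47.747)² + (y + 0.762)² = 59.7738891035²
eq3: (x − 7.935)² + (y − 45.891)² = 48.7804607692²
eq1−eq2, eq1−eq3 (x²,y² cancel):
  81.884·x − 52.422·y = -1053.265185
  2.260·x + 40.884·y = 28.710734
det = 81.884·40.884 − -52.422·2.260 = 3466.219176
x = (-1053.265185·40.884 − -52.422·28.710734) / 3466.219176 = -11.989034
y = (81.884·28.710734 − -1053.265185·2.260) / 3466.219176 = 1.364983
|P − Q| = √((-11.989034 − 35.936)² + (1.364983 − -23.058)²) = 53.789320

53.789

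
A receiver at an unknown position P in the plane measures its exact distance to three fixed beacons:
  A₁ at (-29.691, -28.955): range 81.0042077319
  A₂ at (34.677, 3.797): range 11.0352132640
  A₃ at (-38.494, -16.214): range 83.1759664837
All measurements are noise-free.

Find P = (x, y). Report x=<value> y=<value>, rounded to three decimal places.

eq1: (x + 29.691)² + (y + 28.955)² = 81.0042077319²
eq2: (x − 34.677)² + (y − 3.797)² = 11.0352132640²
eq3: (x + 38.494)² + (y + 16.214)² = 83.1759664837²
eq2−eq3, eq2−eq1 (x²,y² cancel):
  -146.342·x − 40.022·y = -6268.695175
  -128.736·x − 65.504·y = -5936.869770
det = -146.342·-65.504 − -40.022·-128.736 = 4433.714176
x = (-6268.695175·-65.504 − -40.022·-5936.869770) / 4433.714176 = 39.023536
y = (-146.342·-5936.869770 − -6268.695175·-128.736) / 4433.714176 = 13.940153

x=39.024 y=13.940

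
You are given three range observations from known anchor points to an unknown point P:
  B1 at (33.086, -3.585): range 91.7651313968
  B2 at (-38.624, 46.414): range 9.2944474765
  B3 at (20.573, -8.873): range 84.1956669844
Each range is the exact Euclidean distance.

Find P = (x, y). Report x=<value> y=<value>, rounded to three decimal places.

x=-46.681 y=41.781

eq1: (x − 33.086)² + (y + 3.585)² = 91.7651313968²
eq2: (x + 38.624)² + (y − 46.414)² = 9.2944474765²
eq3: (x − 20.573)² + (y + 8.873)² = 84.1956669844²
eq2−eq3, eq2−eq1 (x²,y² cancel):
  118.394·x − 110.574·y = -10146.617899
  143.420·x − 99.998·y = -10872.989737
det = 118.394·-99.998 − -110.574·143.420 = 4019.359868
x = (-10146.617899·-99.998 − -110.574·-10872.989737) / 4019.359868 = -46.681182
y = (118.394·-10872.989737 − -10146.617899·143.420) / 4019.359868 = 41.780581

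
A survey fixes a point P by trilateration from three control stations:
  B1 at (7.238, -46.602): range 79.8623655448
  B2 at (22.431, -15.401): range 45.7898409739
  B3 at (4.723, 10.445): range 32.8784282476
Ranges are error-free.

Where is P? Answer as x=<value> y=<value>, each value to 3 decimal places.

eq1: (x − 7.238)² + (y + 46.602)² = 79.8623655448²
eq2: (x − 22.431)² + (y + 15.401)² = 45.7898409739²
eq3: (x − 4.723)² + (y − 10.445)² = 32.8784282476²
eq2−eq3, eq2−eq1 (x²,y² cancel):
  -35.416·x + 51.692·y = 406.782684
  -30.386·x − 62.402·y = -2797.493408
det = -35.416·-62.402 − 51.692·-30.386 = 3780.742344
x = (406.782684·-62.402 − 51.692·-2797.493408) / 3780.742344 = 31.534541
y = (-35.416·-2797.493408 − 406.782684·-30.386) / 3780.742344 = 29.474774

x=31.535 y=29.475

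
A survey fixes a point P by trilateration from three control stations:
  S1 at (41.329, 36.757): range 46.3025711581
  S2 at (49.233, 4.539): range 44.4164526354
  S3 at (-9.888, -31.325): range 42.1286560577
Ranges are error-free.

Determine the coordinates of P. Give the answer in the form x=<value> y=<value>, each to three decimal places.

x=4.960 y=8.101

eq1: (x − 41.329)² + (y − 36.757)² = 46.3025711581²
eq2: (x − 49.233)² + (y − 4.539)² = 44.4164526354²
eq3: (x + 9.888)² + (y + 31.325)² = 42.1286560577²
eq1−eq2, eq1−eq3 (x²,y² cancel):
  15.808·x − 64.436·y = -443.565649
  -102.434·x − 136.164·y = -1611.030686
det = 15.808·-136.164 − -64.436·-102.434 = -8752.917736
x = (-443.565649·-136.164 − -64.436·-1611.030686) / -8752.917736 = 4.959569
y = (15.808·-1611.030686 − -443.565649·-102.434) / -8752.917736 = 8.100542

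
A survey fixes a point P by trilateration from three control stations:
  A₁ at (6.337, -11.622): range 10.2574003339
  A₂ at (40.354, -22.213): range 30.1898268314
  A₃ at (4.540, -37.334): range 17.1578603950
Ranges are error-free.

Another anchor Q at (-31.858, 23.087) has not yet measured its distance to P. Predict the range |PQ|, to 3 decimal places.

eq1: (x − 6.337)² + (y + 11.622)² = 10.2574003339²
eq2: (x − 40.354)² + (y + 22.213)² = 30.1898268314²
eq3: (x − 4.540)² + (y + 37.334)² = 17.1578603950²
eq1−eq3, eq1−eq2 (x²,y² cancel):
  -3.594·x − 51.424·y = 1050.032791
  68.034·x − 21.182·y = 1140.422850
det = -3.594·-21.182 − -51.424·68.034 = 3574.708524
x = (1050.032791·-21.182 − -51.424·1140.422850) / 3574.708524 = 10.183574
y = (-3.594·1140.422850 − 1050.032791·68.034) / 3574.708524 = -21.130845
|P − Q| = √((10.183574 − -31.858)² + (-21.130845 − 23.087)²) = 61.014029

61.014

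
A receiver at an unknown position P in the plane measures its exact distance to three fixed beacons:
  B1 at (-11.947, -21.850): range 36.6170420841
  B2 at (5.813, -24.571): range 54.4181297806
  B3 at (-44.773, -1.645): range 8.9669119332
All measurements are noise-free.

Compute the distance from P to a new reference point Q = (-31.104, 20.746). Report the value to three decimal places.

eq1: (x + 11.947)² + (y + 21.850)² = 36.6170420841²
eq2: (x − 5.813)² + (y + 24.571)² = 54.4181297806²
eq3: (x + 44.773)² + (y + 1.645)² = 8.9669119332²
eq3−eq2, eq3−eq1 (x²,y² cancel):
  101.172·x − 45.852·y = -4250.729883
  65.652·x − 40.410·y = -2647.576506
det = 101.172·-40.410 − -45.852·65.652 = -1078.085016
x = (-4250.729883·-40.410 − -45.852·-2647.576506) / -1078.085016 = -46.726664
y = (101.172·-2647.576506 − -4250.729883·65.652) / -1078.085016 = -10.396497
|P − Q| = √((-46.726664 − -31.104)² + (-10.396497 − 20.746)²) = 34.841395

34.841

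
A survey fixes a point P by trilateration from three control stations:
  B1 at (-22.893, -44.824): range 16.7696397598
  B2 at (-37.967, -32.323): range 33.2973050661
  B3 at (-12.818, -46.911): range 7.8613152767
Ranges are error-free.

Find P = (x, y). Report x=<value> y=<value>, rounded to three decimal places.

eq1: (x + 22.893)² + (y + 44.824)² = 16.7696397598²
eq2: (x + 37.967)² + (y + 32.323)² = 33.2973050661²
eq3: (x + 12.818)² + (y + 46.911)² = 7.8613152767²
eq2−eq1, eq2−eq3 (x²,y² cancel):
  30.148·x − 25.002·y = 874.500714
  50.298·x − 29.176·y = 925.583874
det = 30.148·-29.176 − -25.002·50.298 = 377.952548
x = (874.500714·-29.176 − -25.002·925.583874) / 377.952548 = -6.278526
y = (30.148·925.583874 − 874.500714·50.298) / 377.952548 = -42.548025

x=-6.279 y=-42.548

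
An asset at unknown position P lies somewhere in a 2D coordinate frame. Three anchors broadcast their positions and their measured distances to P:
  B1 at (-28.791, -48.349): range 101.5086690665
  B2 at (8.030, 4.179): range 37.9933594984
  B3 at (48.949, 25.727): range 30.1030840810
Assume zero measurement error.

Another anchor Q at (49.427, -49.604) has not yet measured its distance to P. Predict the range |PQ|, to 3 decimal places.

93.135

eq1: (x + 28.791)² + (y + 48.349)² = 101.5086690665²
eq2: (x − 8.030)² + (y − 4.179)² = 37.9933594984²
eq3: (x − 48.949)² + (y − 25.727)² = 30.1030840810²
eq2−eq1, eq2−eq3 (x²,y² cancel):
  -73.642·x − 105.056·y = -5775.911989
  81.838·x + 43.096·y = 3513.237884
det = -73.642·43.096 − -105.056·81.838 = 5423.897296
x = (-5775.911989·43.096 − -105.056·3513.237884) / 5423.897296 = 22.155290
y = (-73.642·3513.237884 − -5775.911989·81.838) / 5423.897296 = 39.448981
|P − Q| = √((22.155290 − 49.427)² + (39.448981 − -49.604)²) = 93.135276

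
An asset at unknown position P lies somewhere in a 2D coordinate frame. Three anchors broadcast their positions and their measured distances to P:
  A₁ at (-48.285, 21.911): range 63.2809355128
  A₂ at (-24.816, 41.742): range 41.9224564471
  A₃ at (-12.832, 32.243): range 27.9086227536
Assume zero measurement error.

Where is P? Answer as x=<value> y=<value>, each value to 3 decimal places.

eq1: (x + 48.285)² + (y − 21.911)² = 63.2809355128²
eq2: (x + 24.816)² + (y − 41.742)² = 41.9224564471²
eq3: (x + 12.832)² + (y − 32.243)² = 27.9086227536²
eq2−eq3, eq2−eq1 (x²,y² cancel):
  23.968·x − 18.998·y = -175.356016
  -46.938·x − 39.662·y = -1793.679719
det = 23.968·-39.662 − -18.998·-46.938 = -1842.346940
x = (-175.356016·-39.662 − -18.998·-1793.679719) / -1842.346940 = 14.721091
y = (23.968·-1793.679719 − -175.356016·-46.938) / -1842.346940 = 27.802460

x=14.721 y=27.802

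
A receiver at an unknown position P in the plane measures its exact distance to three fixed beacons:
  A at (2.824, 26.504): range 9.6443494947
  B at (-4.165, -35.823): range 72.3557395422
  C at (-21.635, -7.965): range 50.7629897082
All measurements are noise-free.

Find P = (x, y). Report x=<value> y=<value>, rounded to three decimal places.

eq1: (x − 2.824)² + (y − 26.504)² = 9.6443494947²
eq2: (x + 4.165)² + (y + 35.823)² = 72.3557395422²
eq3: (x + 21.635)² + (y + 7.965)² = 50.7629897082²
eq2−eq1, eq2−eq3 (x²,y² cancel):
  13.978·x + 124.654·y = 4552.142006
  -34.940·x + 55.716·y = 1889.351817
det = 13.978·55.716 − 124.654·-34.940 = 5134.209008
x = (4552.142006·55.716 − 124.654·1889.351817) / 5134.209008 = 3.527687
y = (13.978·1889.351817 − 4552.142006·-34.940) / 5134.209008 = 36.122643

x=3.528 y=36.123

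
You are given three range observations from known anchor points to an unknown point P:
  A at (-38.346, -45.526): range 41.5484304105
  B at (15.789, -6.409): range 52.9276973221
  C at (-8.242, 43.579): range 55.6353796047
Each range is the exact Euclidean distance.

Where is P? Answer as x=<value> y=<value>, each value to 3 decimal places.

eq1: (x + 38.346)² + (y + 45.526)² = 41.5484304105²
eq2: (x − 15.789)² + (y + 6.409)² = 52.9276973221²
eq3: (x + 8.242)² + (y − 43.579)² = 55.6353796047²
eq2−eq3, eq2−eq1 (x²,y² cancel):
  -48.062·x + 99.976·y = 1382.737683
  -108.270·x − 78.234·y = 4327.733664
det = -48.062·-78.234 − 99.976·-108.270 = 14584.484028
x = (1382.737683·-78.234 − 99.976·4327.733664) / 14584.484028 = -37.083698
y = (-48.062·4327.733664 − 1382.737683·-108.270) / 14584.484028 = -3.996749

x=-37.084 y=-3.997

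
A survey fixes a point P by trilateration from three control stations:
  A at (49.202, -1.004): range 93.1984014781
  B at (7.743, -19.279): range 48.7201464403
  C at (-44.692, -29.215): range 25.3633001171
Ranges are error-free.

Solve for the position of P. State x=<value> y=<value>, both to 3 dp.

eq1: (x − 49.202)² + (y + 1.004)² = 93.1984014781²
eq2: (x − 7.743)² + (y + 19.279)² = 48.7201464403²
eq3: (x + 44.692)² + (y + 29.215)² = 25.3633001171²
eq3−eq2, eq3−eq1 (x²,y² cancel):
  104.870·x + 19.872·y = -4149.612875
  187.788·x + 56.422·y = -8471.691314
det = 104.870·56.422 − 19.872·187.788 = 2185.252004
x = (-4149.612875·56.422 − 19.872·-8471.691314) / 2185.252004 = -30.101795
y = (104.870·-8471.691314 − -4149.612875·187.788) / 2185.252004 = -49.961636

x=-30.102 y=-49.962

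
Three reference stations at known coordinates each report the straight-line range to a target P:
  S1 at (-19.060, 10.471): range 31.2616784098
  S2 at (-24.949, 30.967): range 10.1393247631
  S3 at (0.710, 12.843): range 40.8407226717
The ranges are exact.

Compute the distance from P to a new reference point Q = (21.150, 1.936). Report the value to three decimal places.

eq1: (x + 19.060)² + (y − 10.471)² = 31.2616784098²
eq2: (x + 24.949)² + (y − 30.967)² = 10.1393247631²
eq3: (x − 0.710)² + (y − 12.843)² = 40.8407226717²
eq1−eq3, eq1−eq2 (x²,y² cancel):
  39.540·x + 4.744·y = -998.150783
  -11.778·x + 40.992·y = 1982.968879
det = 39.540·40.992 − 4.744·-11.778 = 1676.698512
x = (-998.150783·40.992 − 4.744·1982.968879) / 1676.698512 = -30.013387
y = (39.540·1982.968879 − -998.150783·-11.778) / 1676.698512 = 39.750956
|P − Q| = √((-30.013387 − 21.150)² + (39.750956 − 1.936)²) = 63.621247

63.621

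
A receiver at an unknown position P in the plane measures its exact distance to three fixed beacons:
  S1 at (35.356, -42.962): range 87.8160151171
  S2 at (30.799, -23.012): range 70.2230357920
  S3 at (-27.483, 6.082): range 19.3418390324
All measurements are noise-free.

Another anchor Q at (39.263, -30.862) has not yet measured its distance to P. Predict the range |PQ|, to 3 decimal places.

81.767

eq1: (x − 35.356)² + (y + 42.962)² = 87.8160151171²
eq2: (x − 30.799)² + (y + 23.012)² = 70.2230357920²
eq3: (x + 27.483)² + (y − 6.082)² = 19.3418390324²
eq2−eq3, eq2−eq1 (x²,y² cancel):
  -116.564·x + 58.188·y = 3871.343487
  9.114·x − 39.900·y = -1162.728120
det = -116.564·-39.900 − 58.188·9.114 = 4120.578168
x = (3871.343487·-39.900 − 58.188·-1162.728120) / 4120.578168 = -21.067379
y = (-116.564·-1162.728120 − 3871.343487·9.114) / 4120.578168 = 24.328823
|P − Q| = √((-21.067379 − 39.263)² + (24.328823 − -30.862)²) = 81.766628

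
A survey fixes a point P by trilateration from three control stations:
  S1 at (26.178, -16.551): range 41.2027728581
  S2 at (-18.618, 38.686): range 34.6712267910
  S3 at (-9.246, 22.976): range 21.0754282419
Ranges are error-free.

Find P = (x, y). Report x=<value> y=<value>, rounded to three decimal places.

eq1: (x − 26.178)² + (y + 16.551)² = 41.2027728581²
eq2: (x + 18.618)² + (y − 38.686)² = 34.6712267910²
eq3: (x + 9.246)² + (y − 22.976)² = 21.0754282419²
eq1−eq3, eq1−eq2 (x²,y² cancel):
  -70.848·x + 79.054·y = 907.656623
  -89.592·x + 110.474·y = 1379.587759
det = -70.848·110.474 − 79.054·-89.592 = -744.255984
x = (907.656623·110.474 − 79.054·1379.587759) / -744.255984 = 11.809744
y = (-70.848·1379.587759 − 907.656623·-89.592) / -744.255984 = 22.065340

x=11.810 y=22.065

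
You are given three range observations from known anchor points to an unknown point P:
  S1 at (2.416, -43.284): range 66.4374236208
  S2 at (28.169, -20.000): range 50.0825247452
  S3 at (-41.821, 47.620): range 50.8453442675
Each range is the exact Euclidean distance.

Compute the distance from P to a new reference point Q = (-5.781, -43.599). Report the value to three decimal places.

67.295

eq1: (x − 2.416)² + (y + 43.284)² = 66.4374236208²
eq2: (x − 28.169)² + (y + 20.000)² = 50.0825247452²
eq3: (x + 41.821)² + (y − 47.620)² = 50.8453442675²
eq2−eq3, eq2−eq1 (x²,y² cancel):
  -139.980·x + 135.240·y = 2746.178131
  -51.506·x − 46.568·y = -1219.822822
det = -139.980·-46.568 − 135.240·-51.506 = 13484.260080
x = (2746.178131·-46.568 − 135.240·-1219.822822) / 13484.260080 = 2.750230
y = (-139.980·-1219.822822 − 2746.178131·-51.506) / 13484.260080 = 23.152583
|P − Q| = √((2.750230 − -5.781)² + (23.152583 − -43.599)²) = 67.294544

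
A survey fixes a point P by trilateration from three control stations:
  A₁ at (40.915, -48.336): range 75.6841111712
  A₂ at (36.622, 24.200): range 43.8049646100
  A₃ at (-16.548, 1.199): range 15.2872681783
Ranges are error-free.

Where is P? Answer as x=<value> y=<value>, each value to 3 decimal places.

x=-5.326 y=11.580

eq1: (x − 40.915)² + (y + 48.336)² = 75.6841111712²
eq2: (x − 36.622)² + (y − 24.200)² = 43.8049646100²
eq3: (x + 16.548)² + (y − 1.199)² = 15.2872681783²
eq3−eq1, eq3−eq2 (x²,y² cancel):
  114.926·x − 99.070·y = -1759.251899
  106.340·x + 46.002·y = -33.637377
det = 114.926·46.002 − -99.070·106.340 = 15821.929652
x = (-1759.251899·46.002 − -99.070·-33.637377) / 15821.929652 = -5.325618
y = (114.926·-33.637377 − -1759.251899·106.340) / 15821.929652 = 11.579690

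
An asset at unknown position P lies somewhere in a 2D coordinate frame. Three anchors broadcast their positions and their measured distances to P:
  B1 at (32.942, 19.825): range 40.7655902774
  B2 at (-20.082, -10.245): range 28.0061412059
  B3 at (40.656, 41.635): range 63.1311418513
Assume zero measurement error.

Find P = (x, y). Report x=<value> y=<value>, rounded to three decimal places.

eq1: (x − 32.942)² + (y − 19.825)² = 40.7655902774²
eq2: (x + 20.082)² + (y + 10.245)² = 28.0061412059²
eq3: (x − 40.656)² + (y − 41.635)² = 63.1311418513²
eq3−eq2, eq3−eq1 (x²,y² cancel):
  -121.476·x − 103.760·y = 323.060314
  -15.428·x − 43.620·y = 415.530149
det = -121.476·-43.620 − -103.760·-15.428 = 3697.973840
x = (323.060314·-43.620 − -103.760·415.530149) / 3697.973840 = 7.848492
y = (-121.476·415.530149 − 323.060314·-15.428) / 3697.973840 = -12.302079

x=7.848 y=-12.302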